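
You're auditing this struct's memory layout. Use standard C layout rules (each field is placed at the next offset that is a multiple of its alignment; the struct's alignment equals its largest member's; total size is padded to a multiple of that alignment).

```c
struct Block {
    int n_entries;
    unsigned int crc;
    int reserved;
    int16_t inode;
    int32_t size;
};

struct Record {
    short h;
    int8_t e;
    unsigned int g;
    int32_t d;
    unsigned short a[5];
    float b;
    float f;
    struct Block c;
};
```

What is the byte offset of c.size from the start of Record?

48

Block: n_entries at 0 (size 4, align 4) → ends 4; crc at 4 (size 4, align 4) → ends 8; reserved at 8 (size 4, align 4) → ends 12; inode at 12 (size 2, align 2) → ends 14; pad 2 to align 4 for size; size at 16 (size 4, align 4) → ends 20; total 20 bytes, alignment 4
h at 0 (size 2, align 2) → ends 2
e at 2 (size 1, align 1) → ends 3
pad 1 to align 4 for g
g at 4 (size 4, align 4) → ends 8
d at 8 (size 4, align 4) → ends 12
a at 12 (size 10, align 2) → ends 22
pad 2 to align 4 for b
b at 24 (size 4, align 4) → ends 28
f at 28 (size 4, align 4) → ends 32
c at 32 (size 20, align 4) → ends 52
within Block: size at 16
32 + 16 = 48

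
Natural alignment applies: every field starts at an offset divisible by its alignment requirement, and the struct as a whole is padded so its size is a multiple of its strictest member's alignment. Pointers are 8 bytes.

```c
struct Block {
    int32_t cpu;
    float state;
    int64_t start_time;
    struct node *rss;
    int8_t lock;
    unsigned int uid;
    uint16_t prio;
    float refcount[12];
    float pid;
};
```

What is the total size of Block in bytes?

@0: cpu [4B, align 4] → 4
@4: state [4B, align 4] → 8
@8: start_time [8B, align 8] → 16
@16: rss [8B, align 8] → 24
@24: lock [1B, align 1] → 25
+3 pad (align 4)
@28: uid [4B, align 4] → 32
@32: prio [2B, align 2] → 34
+2 pad (align 4)
@36: refcount [48B, align 4] → 84
@84: pid [4B, align 4] → 88
size 88, align 8

88 bytes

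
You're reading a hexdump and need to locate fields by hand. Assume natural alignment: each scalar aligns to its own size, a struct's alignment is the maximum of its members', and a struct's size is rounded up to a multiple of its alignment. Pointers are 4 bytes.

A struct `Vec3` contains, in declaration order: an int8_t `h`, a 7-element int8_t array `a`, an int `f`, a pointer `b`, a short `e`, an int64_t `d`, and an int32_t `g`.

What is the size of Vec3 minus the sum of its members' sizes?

10

@0: h [1B, align 1] → 1
@1: a [7B, align 1] → 8
@8: f [4B, align 4] → 12
@12: b [4B, align 4] → 16
@16: e [2B, align 2] → 18
+6 pad (align 8)
@24: d [8B, align 8] → 32
@32: g [4B, align 4] → 36
+4 tail pad (align 8)
size 40, align 8
data bytes 30, size 40 → padding 10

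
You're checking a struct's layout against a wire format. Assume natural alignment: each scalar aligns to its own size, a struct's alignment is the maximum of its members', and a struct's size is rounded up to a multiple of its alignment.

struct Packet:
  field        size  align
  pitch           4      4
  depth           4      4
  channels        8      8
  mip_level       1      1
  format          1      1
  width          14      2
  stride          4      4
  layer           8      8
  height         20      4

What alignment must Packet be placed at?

member alignments: pitch=4, depth=4, channels=8, mip_level=1, format=1, width=2, stride=4, layer=8, height=4
max = 8

8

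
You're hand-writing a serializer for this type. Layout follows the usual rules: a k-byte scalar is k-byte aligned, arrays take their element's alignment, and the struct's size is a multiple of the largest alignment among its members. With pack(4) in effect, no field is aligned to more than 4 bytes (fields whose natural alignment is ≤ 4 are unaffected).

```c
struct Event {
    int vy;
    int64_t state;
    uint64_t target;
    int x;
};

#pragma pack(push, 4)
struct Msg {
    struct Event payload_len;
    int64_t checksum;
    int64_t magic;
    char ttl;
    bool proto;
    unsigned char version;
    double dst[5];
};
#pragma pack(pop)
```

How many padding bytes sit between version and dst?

1

Event: 0..4  vy  (4B, 4-aligned); 4..8  -- padding (4B); 8..16  state  (8B, 8-aligned); 16..24  target  (8B, 8-aligned); 24..28  x  (4B, 4-aligned); 28..32  -- tail padding (4B); sizeof = 32, alignof = 8
0..32  payload_len  (32B, 4-aligned)
32..40  checksum  (8B, 4-aligned)
40..48  magic  (8B, 4-aligned)
48..49  ttl  (1B, 1-aligned)
49..50  proto  (1B, 1-aligned)
50..51  version  (1B, 1-aligned)
51..52  -- padding (1B)
52..92  dst  (40B, 4-aligned)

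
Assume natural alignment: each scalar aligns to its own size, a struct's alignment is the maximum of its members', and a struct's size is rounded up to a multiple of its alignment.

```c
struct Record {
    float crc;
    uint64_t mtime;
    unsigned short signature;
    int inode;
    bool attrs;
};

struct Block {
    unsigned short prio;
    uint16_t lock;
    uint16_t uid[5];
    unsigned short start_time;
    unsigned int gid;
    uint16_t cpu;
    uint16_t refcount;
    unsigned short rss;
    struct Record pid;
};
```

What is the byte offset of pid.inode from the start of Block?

Record: @0: crc [4B, align 4] → 4; +4 pad (align 8); @8: mtime [8B, align 8] → 16; @16: signature [2B, align 2] → 18; +2 pad (align 4); @20: inode [4B, align 4] → 24; @24: attrs [1B, align 1] → 25; +7 tail pad (align 8); size 32, align 8
@0: prio [2B, align 2] → 2
@2: lock [2B, align 2] → 4
@4: uid [10B, align 2] → 14
@14: start_time [2B, align 2] → 16
@16: gid [4B, align 4] → 20
@20: cpu [2B, align 2] → 22
@22: refcount [2B, align 2] → 24
@24: rss [2B, align 2] → 26
+6 pad (align 8)
@32: pid [32B, align 8] → 64
within Record: inode at 20
32 + 20 = 52

52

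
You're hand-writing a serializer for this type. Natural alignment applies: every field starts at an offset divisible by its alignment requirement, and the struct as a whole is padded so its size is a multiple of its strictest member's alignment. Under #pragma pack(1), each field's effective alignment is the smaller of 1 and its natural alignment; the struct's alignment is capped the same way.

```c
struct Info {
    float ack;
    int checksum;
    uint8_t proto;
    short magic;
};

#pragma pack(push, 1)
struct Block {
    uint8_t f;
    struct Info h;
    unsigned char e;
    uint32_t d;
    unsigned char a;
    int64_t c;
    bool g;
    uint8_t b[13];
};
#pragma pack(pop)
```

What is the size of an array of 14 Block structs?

574

Info: @0: ack [4B, align 4] → 4; @4: checksum [4B, align 4] → 8; @8: proto [1B, align 1] → 9; +1 pad (align 2); @10: magic [2B, align 2] → 12; size 12, align 4
@0: f [1B, align 1] → 1
@1: h [12B, align 1] → 13
@13: e [1B, align 1] → 14
@14: d [4B, align 1] → 18
@18: a [1B, align 1] → 19
@19: c [8B, align 1] → 27
@27: g [1B, align 1] → 28
@28: b [13B, align 1] → 41
size 41, align 1
array of 14: 14 × 41 = 574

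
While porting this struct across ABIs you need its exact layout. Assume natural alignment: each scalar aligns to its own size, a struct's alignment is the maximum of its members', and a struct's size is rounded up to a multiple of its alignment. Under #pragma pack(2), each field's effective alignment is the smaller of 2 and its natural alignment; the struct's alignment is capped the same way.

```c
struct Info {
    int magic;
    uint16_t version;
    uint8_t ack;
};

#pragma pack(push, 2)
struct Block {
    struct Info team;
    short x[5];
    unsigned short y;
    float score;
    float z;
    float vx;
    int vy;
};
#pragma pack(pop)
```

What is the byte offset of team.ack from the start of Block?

6

Info: magic at 0 (size 4, align 4) → ends 4; version at 4 (size 2, align 2) → ends 6; ack at 6 (size 1, align 1) → ends 7; tail pad 1 to reach multiple of 4; total 8 bytes, alignment 4
team at 0 (size 8, align 2) → ends 8
within Info: ack at 6
0 + 6 = 6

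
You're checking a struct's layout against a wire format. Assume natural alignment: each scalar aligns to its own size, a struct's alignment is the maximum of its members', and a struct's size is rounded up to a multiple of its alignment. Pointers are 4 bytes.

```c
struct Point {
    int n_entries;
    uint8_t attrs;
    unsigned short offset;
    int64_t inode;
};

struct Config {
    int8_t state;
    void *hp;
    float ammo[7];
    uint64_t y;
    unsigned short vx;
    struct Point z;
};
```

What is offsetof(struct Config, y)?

40

Point: @0: n_entries [4B, align 4] → 4; @4: attrs [1B, align 1] → 5; +1 pad (align 2); @6: offset [2B, align 2] → 8; @8: inode [8B, align 8] → 16; size 16, align 8
@0: state [1B, align 1] → 1
+3 pad (align 4)
@4: hp [4B, align 4] → 8
@8: ammo [28B, align 4] → 36
+4 pad (align 8)
@40: y [8B, align 8] → 48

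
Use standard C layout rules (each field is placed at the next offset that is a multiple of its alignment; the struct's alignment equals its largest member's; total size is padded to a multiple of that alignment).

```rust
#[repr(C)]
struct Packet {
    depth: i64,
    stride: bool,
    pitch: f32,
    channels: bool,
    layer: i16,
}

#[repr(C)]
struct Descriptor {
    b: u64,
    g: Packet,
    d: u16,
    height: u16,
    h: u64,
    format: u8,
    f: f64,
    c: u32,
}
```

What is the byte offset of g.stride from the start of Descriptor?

Packet: @0: depth [8B, align 8] → 8; @8: stride [1B, align 1] → 9; +3 pad (align 4); @12: pitch [4B, align 4] → 16; @16: channels [1B, align 1] → 17; +1 pad (align 2); @18: layer [2B, align 2] → 20; +4 tail pad (align 8); size 24, align 8
@0: b [8B, align 8] → 8
@8: g [24B, align 8] → 32
within Packet: stride at 8
8 + 8 = 16

16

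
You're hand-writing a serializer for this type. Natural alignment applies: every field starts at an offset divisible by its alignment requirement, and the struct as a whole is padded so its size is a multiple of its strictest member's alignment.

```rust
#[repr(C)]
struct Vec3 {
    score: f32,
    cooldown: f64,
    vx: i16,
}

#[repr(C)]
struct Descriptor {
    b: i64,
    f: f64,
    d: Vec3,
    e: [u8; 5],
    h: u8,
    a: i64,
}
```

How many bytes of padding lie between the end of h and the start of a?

Vec3: score at 0 (size 4, align 4) → ends 4; pad 4 to align 8 for cooldown; cooldown at 8 (size 8, align 8) → ends 16; vx at 16 (size 2, align 2) → ends 18; tail pad 6 to reach multiple of 8; total 24 bytes, alignment 8
b at 0 (size 8, align 8) → ends 8
f at 8 (size 8, align 8) → ends 16
d at 16 (size 24, align 8) → ends 40
e at 40 (size 5, align 1) → ends 45
h at 45 (size 1, align 1) → ends 46
pad 2 to align 8 for a
a at 48 (size 8, align 8) → ends 56

2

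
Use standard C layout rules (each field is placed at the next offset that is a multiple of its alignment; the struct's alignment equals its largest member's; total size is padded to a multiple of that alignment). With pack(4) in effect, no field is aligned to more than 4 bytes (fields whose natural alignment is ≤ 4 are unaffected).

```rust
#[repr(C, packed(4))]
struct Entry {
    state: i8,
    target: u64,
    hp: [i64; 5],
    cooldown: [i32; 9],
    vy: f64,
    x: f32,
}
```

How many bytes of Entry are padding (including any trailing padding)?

3

state at 0 (size 1, align 1) → ends 1
pad 3 to align 4 for target
target at 4 (size 8, align 4) → ends 12
hp at 12 (size 40, align 4) → ends 52
cooldown at 52 (size 36, align 4) → ends 88
vy at 88 (size 8, align 4) → ends 96
x at 96 (size 4, align 4) → ends 100
total 100 bytes, alignment 4
data bytes 97, size 100 → padding 3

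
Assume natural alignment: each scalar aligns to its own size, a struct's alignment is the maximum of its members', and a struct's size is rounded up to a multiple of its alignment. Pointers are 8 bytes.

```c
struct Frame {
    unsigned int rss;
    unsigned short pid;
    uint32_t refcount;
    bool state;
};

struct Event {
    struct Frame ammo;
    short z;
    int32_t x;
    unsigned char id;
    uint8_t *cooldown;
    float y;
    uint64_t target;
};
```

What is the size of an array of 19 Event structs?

Frame: rss at 0 (size 4, align 4) → ends 4; pid at 4 (size 2, align 2) → ends 6; pad 2 to align 4 for refcount; refcount at 8 (size 4, align 4) → ends 12; state at 12 (size 1, align 1) → ends 13; tail pad 3 to reach multiple of 4; total 16 bytes, alignment 4
ammo at 0 (size 16, align 4) → ends 16
z at 16 (size 2, align 2) → ends 18
pad 2 to align 4 for x
x at 20 (size 4, align 4) → ends 24
id at 24 (size 1, align 1) → ends 25
pad 7 to align 8 for cooldown
cooldown at 32 (size 8, align 8) → ends 40
y at 40 (size 4, align 4) → ends 44
pad 4 to align 8 for target
target at 48 (size 8, align 8) → ends 56
total 56 bytes, alignment 8
array of 19: 19 × 56 = 1064

1064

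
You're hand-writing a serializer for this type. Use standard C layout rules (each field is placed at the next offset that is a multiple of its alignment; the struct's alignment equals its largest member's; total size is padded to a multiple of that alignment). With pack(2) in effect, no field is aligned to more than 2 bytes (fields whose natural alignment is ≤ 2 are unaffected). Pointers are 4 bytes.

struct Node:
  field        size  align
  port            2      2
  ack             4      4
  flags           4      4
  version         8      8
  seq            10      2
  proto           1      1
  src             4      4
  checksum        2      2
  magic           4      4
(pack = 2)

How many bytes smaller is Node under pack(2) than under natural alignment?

8

natural layout:
  port at 0 (size 2, align 2) → ends 2
  pad 2 to align 4 for ack
  ack at 4 (size 4, align 4) → ends 8
  flags at 8 (size 4, align 4) → ends 12
  pad 4 to align 8 for version
  version at 16 (size 8, align 8) → ends 24
  seq at 24 (size 10, align 2) → ends 34
  proto at 34 (size 1, align 1) → ends 35
  pad 1 to align 4 for src
  src at 36 (size 4, align 4) → ends 40
  checksum at 40 (size 2, align 2) → ends 42
  pad 2 to align 4 for magic
  magic at 44 (size 4, align 4) → ends 48
  total 48 bytes, alignment 8
packed(2) layout:
  port at 0 (size 2, align 2) → ends 2
  ack at 2 (size 4, align 2) → ends 6
  flags at 6 (size 4, align 2) → ends 10
  version at 10 (size 8, align 2) → ends 18
  seq at 18 (size 10, align 2) → ends 28
  proto at 28 (size 1, align 1) → ends 29
  pad 1 to align 2 for src
  src at 30 (size 4, align 2) → ends 34
  checksum at 34 (size 2, align 2) → ends 36
  magic at 36 (size 4, align 2) → ends 40
  total 40 bytes, alignment 2
48 − 40 = 8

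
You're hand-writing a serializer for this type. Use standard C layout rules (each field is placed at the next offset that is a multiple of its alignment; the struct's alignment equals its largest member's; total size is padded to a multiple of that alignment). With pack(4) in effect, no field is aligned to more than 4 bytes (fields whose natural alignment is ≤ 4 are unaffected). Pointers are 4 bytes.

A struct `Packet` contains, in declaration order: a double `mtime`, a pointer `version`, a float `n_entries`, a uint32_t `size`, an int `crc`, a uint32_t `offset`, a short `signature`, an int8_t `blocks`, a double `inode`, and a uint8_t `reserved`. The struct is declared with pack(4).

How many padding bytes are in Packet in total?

4

@0: mtime [8B, align 4] → 8
@8: version [4B, align 4] → 12
@12: n_entries [4B, align 4] → 16
@16: size [4B, align 4] → 20
@20: crc [4B, align 4] → 24
@24: offset [4B, align 4] → 28
@28: signature [2B, align 2] → 30
@30: blocks [1B, align 1] → 31
+1 pad (align 4)
@32: inode [8B, align 4] → 40
@40: reserved [1B, align 1] → 41
+3 tail pad (align 4)
size 44, align 4
data bytes 40, size 44 → padding 4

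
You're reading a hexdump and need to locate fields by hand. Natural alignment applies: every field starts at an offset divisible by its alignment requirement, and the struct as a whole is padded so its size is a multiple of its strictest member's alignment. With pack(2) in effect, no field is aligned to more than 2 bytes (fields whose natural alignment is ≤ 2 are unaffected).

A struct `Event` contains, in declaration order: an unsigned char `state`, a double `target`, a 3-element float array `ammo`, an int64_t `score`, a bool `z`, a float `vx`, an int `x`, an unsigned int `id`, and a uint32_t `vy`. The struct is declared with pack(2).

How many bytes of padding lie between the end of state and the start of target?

state at 0 (size 1, align 1) → ends 1
pad 1 to align 2 for target
target at 2 (size 8, align 2) → ends 10

1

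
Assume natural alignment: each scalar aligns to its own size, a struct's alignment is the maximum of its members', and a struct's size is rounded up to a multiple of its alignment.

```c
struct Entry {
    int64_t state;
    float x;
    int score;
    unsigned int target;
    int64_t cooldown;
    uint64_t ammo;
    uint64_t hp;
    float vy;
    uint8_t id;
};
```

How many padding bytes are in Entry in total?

0..8  state  (8B, 8-aligned)
8..12  x  (4B, 4-aligned)
12..16  score  (4B, 4-aligned)
16..20  target  (4B, 4-aligned)
20..24  -- padding (4B)
24..32  cooldown  (8B, 8-aligned)
32..40  ammo  (8B, 8-aligned)
40..48  hp  (8B, 8-aligned)
48..52  vy  (4B, 4-aligned)
52..53  id  (1B, 1-aligned)
53..56  -- tail padding (3B)
sizeof = 56, alignof = 8
data bytes 49, size 56 → padding 7

7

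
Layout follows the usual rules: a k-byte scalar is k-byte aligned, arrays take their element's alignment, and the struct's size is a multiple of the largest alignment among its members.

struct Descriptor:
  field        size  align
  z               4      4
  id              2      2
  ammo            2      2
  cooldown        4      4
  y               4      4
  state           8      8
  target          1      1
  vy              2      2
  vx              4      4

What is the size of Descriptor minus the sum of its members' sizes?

z at 0 (size 4, align 4) → ends 4
id at 4 (size 2, align 2) → ends 6
ammo at 6 (size 2, align 2) → ends 8
cooldown at 8 (size 4, align 4) → ends 12
y at 12 (size 4, align 4) → ends 16
state at 16 (size 8, align 8) → ends 24
target at 24 (size 1, align 1) → ends 25
pad 1 to align 2 for vy
vy at 26 (size 2, align 2) → ends 28
vx at 28 (size 4, align 4) → ends 32
total 32 bytes, alignment 8
data bytes 31, size 32 → padding 1

1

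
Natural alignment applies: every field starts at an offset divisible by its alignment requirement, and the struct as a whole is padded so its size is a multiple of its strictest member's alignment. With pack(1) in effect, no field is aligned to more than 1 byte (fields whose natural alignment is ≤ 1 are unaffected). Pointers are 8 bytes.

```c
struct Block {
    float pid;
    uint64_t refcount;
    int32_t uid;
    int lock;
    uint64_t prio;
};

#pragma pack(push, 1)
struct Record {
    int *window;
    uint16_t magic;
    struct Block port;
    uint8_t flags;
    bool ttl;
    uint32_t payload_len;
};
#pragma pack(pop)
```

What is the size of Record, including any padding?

Block: 0..4  pid  (4B, 4-aligned); 4..8  -- padding (4B); 8..16  refcount  (8B, 8-aligned); 16..20  uid  (4B, 4-aligned); 20..24  lock  (4B, 4-aligned); 24..32  prio  (8B, 8-aligned); sizeof = 32, alignof = 8
0..8  window  (8B, 1-aligned)
8..10  magic  (2B, 1-aligned)
10..42  port  (32B, 1-aligned)
42..43  flags  (1B, 1-aligned)
43..44  ttl  (1B, 1-aligned)
44..48  payload_len  (4B, 1-aligned)
sizeof = 48, alignof = 1

48 bytes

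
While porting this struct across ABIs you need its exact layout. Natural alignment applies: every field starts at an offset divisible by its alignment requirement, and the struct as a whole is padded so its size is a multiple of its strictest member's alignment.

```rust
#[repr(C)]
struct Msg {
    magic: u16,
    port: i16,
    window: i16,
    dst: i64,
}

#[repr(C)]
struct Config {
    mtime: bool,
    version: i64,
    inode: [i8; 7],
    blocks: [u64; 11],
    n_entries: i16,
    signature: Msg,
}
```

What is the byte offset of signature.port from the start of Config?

Msg: magic at 0 (size 2, align 2) → ends 2; port at 2 (size 2, align 2) → ends 4; window at 4 (size 2, align 2) → ends 6; pad 2 to align 8 for dst; dst at 8 (size 8, align 8) → ends 16; total 16 bytes, alignment 8
mtime at 0 (size 1, align 1) → ends 1
pad 7 to align 8 for version
version at 8 (size 8, align 8) → ends 16
inode at 16 (size 7, align 1) → ends 23
pad 1 to align 8 for blocks
blocks at 24 (size 88, align 8) → ends 112
n_entries at 112 (size 2, align 2) → ends 114
pad 6 to align 8 for signature
signature at 120 (size 16, align 8) → ends 136
within Msg: port at 2
120 + 2 = 122

122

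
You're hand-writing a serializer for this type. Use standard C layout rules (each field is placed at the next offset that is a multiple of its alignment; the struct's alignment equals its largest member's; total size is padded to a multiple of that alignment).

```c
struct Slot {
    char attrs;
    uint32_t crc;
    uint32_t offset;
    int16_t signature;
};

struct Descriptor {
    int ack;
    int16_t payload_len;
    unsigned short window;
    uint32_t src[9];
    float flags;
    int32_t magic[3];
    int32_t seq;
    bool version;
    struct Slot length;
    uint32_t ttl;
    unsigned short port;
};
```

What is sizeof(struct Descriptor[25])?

Slot: @0: attrs [1B, align 1] → 1; +3 pad (align 4); @4: crc [4B, align 4] → 8; @8: offset [4B, align 4] → 12; @12: signature [2B, align 2] → 14; +2 tail pad (align 4); size 16, align 4
@0: ack [4B, align 4] → 4
@4: payload_len [2B, align 2] → 6
@6: window [2B, align 2] → 8
@8: src [36B, align 4] → 44
@44: flags [4B, align 4] → 48
@48: magic [12B, align 4] → 60
@60: seq [4B, align 4] → 64
@64: version [1B, align 1] → 65
+3 pad (align 4)
@68: length [16B, align 4] → 84
@84: ttl [4B, align 4] → 88
@88: port [2B, align 2] → 90
+2 tail pad (align 4)
size 92, align 4
array of 25: 25 × 92 = 2300

2300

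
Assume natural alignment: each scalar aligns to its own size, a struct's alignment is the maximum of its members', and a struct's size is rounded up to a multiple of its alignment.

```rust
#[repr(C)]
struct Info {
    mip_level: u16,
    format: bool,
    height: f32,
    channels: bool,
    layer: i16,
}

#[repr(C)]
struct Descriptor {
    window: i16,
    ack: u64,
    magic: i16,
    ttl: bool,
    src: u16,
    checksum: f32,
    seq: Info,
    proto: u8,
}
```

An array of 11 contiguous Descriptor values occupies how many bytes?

528

Info: mip_level at 0 (size 2, align 2) → ends 2; format at 2 (size 1, align 1) → ends 3; pad 1 to align 4 for height; height at 4 (size 4, align 4) → ends 8; channels at 8 (size 1, align 1) → ends 9; pad 1 to align 2 for layer; layer at 10 (size 2, align 2) → ends 12; total 12 bytes, alignment 4
window at 0 (size 2, align 2) → ends 2
pad 6 to align 8 for ack
ack at 8 (size 8, align 8) → ends 16
magic at 16 (size 2, align 2) → ends 18
ttl at 18 (size 1, align 1) → ends 19
pad 1 to align 2 for src
src at 20 (size 2, align 2) → ends 22
pad 2 to align 4 for checksum
checksum at 24 (size 4, align 4) → ends 28
seq at 28 (size 12, align 4) → ends 40
proto at 40 (size 1, align 1) → ends 41
tail pad 7 to reach multiple of 8
total 48 bytes, alignment 8
array of 11: 11 × 48 = 528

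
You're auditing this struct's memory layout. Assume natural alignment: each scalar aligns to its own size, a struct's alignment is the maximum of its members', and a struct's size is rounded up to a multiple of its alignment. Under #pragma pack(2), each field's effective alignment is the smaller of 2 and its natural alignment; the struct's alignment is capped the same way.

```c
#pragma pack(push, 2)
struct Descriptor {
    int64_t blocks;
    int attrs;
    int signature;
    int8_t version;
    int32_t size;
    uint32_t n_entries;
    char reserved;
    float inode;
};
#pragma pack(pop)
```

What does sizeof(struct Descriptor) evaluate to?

32

@0: blocks [8B, align 2] → 8
@8: attrs [4B, align 2] → 12
@12: signature [4B, align 2] → 16
@16: version [1B, align 1] → 17
+1 pad (align 2)
@18: size [4B, align 2] → 22
@22: n_entries [4B, align 2] → 26
@26: reserved [1B, align 1] → 27
+1 pad (align 2)
@28: inode [4B, align 2] → 32
size 32, align 2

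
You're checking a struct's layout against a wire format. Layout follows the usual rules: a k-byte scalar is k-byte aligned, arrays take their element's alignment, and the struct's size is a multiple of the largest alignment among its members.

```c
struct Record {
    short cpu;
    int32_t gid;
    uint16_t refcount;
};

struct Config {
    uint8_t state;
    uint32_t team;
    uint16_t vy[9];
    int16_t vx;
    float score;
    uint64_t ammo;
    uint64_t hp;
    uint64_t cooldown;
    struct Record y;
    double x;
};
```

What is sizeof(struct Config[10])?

800

Record: @0: cpu [2B, align 2] → 2; +2 pad (align 4); @4: gid [4B, align 4] → 8; @8: refcount [2B, align 2] → 10; +2 tail pad (align 4); size 12, align 4
@0: state [1B, align 1] → 1
+3 pad (align 4)
@4: team [4B, align 4] → 8
@8: vy [18B, align 2] → 26
@26: vx [2B, align 2] → 28
@28: score [4B, align 4] → 32
@32: ammo [8B, align 8] → 40
@40: hp [8B, align 8] → 48
@48: cooldown [8B, align 8] → 56
@56: y [12B, align 4] → 68
+4 pad (align 8)
@72: x [8B, align 8] → 80
size 80, align 8
array of 10: 10 × 80 = 800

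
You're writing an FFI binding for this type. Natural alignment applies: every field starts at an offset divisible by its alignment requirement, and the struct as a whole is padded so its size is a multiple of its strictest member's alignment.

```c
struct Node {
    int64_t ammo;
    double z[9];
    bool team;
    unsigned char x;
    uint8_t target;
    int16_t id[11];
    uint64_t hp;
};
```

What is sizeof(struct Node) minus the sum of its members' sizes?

ammo at 0 (size 8, align 8) → ends 8
z at 8 (size 72, align 8) → ends 80
team at 80 (size 1, align 1) → ends 81
x at 81 (size 1, align 1) → ends 82
target at 82 (size 1, align 1) → ends 83
pad 1 to align 2 for id
id at 84 (size 22, align 2) → ends 106
pad 6 to align 8 for hp
hp at 112 (size 8, align 8) → ends 120
total 120 bytes, alignment 8
data bytes 113, size 120 → padding 7

7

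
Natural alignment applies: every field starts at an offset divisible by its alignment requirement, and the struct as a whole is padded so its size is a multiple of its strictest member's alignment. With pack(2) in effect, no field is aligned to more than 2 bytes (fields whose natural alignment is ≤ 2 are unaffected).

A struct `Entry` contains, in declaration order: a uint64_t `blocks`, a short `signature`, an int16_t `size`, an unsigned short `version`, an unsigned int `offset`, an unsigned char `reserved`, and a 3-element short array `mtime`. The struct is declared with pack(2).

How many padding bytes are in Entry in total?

blocks at 0 (size 8, align 2) → ends 8
signature at 8 (size 2, align 2) → ends 10
size at 10 (size 2, align 2) → ends 12
version at 12 (size 2, align 2) → ends 14
offset at 14 (size 4, align 2) → ends 18
reserved at 18 (size 1, align 1) → ends 19
pad 1 to align 2 for mtime
mtime at 20 (size 6, align 2) → ends 26
total 26 bytes, alignment 2
data bytes 25, size 26 → padding 1

1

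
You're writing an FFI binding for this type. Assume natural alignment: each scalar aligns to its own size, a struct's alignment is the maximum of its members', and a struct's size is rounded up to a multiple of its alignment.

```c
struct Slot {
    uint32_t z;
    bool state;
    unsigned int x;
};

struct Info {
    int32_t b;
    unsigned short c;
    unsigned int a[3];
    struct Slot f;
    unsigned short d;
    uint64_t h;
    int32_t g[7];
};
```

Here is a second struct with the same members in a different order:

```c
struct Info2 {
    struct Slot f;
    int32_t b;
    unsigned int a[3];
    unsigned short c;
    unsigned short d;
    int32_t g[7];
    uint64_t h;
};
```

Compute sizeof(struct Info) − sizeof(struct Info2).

8

Slot: @0: z [4B, align 4] → 4; @4: state [1B, align 1] → 5; +3 pad (align 4); @8: x [4B, align 4] → 12; size 12, align 4
@0: b [4B, align 4] → 4
@4: c [2B, align 2] → 6
+2 pad (align 4)
@8: a [12B, align 4] → 20
@20: f [12B, align 4] → 32
@32: d [2B, align 2] → 34
+6 pad (align 8)
@40: h [8B, align 8] → 48
@48: g [28B, align 4] → 76
+4 tail pad (align 8)
size 80, align 8
— Info2 —
@0: f [12B, align 4] → 12
@12: b [4B, align 4] → 16
@16: a [12B, align 4] → 28
@28: c [2B, align 2] → 30
@30: d [2B, align 2] → 32
@32: g [28B, align 4] → 60
+4 pad (align 8)
@64: h [8B, align 8] → 72
size 72, align 8
80 − 72 = 8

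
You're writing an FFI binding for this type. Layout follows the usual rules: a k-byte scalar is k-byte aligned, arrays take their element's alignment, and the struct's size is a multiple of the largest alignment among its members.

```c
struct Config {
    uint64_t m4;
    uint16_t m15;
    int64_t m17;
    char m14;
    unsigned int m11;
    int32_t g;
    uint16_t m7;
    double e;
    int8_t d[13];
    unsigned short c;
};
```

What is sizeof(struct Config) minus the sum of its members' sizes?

@0: m4 [8B, align 8] → 8
@8: m15 [2B, align 2] → 10
+6 pad (align 8)
@16: m17 [8B, align 8] → 24
@24: m14 [1B, align 1] → 25
+3 pad (align 4)
@28: m11 [4B, align 4] → 32
@32: g [4B, align 4] → 36
@36: m7 [2B, align 2] → 38
+2 pad (align 8)
@40: e [8B, align 8] → 48
@48: d [13B, align 1] → 61
+1 pad (align 2)
@62: c [2B, align 2] → 64
size 64, align 8
data bytes 52, size 64 → padding 12

12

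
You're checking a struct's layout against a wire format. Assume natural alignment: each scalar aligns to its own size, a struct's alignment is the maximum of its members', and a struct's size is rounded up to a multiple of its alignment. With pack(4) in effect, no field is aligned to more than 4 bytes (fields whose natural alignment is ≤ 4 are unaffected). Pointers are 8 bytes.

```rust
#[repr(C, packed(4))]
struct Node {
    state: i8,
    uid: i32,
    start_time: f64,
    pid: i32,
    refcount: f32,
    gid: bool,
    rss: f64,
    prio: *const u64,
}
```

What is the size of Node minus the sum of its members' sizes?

6

0..1  state  (1B, 1-aligned)
1..4  -- padding (3B)
4..8  uid  (4B, 4-aligned)
8..16  start_time  (8B, 4-aligned)
16..20  pid  (4B, 4-aligned)
20..24  refcount  (4B, 4-aligned)
24..25  gid  (1B, 1-aligned)
25..28  -- padding (3B)
28..36  rss  (8B, 4-aligned)
36..44  prio  (8B, 4-aligned)
sizeof = 44, alignof = 4
data bytes 38, size 44 → padding 6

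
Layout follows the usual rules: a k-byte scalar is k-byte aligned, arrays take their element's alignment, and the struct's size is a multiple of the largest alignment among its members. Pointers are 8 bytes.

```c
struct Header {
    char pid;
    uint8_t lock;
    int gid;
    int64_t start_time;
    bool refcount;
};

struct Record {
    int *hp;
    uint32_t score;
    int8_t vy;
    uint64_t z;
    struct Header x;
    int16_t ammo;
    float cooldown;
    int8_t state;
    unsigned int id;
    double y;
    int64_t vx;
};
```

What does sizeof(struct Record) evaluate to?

Header: pid at 0 (size 1, align 1) → ends 1; lock at 1 (size 1, align 1) → ends 2; pad 2 to align 4 for gid; gid at 4 (size 4, align 4) → ends 8; start_time at 8 (size 8, align 8) → ends 16; refcount at 16 (size 1, align 1) → ends 17; tail pad 7 to reach multiple of 8; total 24 bytes, alignment 8
hp at 0 (size 8, align 8) → ends 8
score at 8 (size 4, align 4) → ends 12
vy at 12 (size 1, align 1) → ends 13
pad 3 to align 8 for z
z at 16 (size 8, align 8) → ends 24
x at 24 (size 24, align 8) → ends 48
ammo at 48 (size 2, align 2) → ends 50
pad 2 to align 4 for cooldown
cooldown at 52 (size 4, align 4) → ends 56
state at 56 (size 1, align 1) → ends 57
pad 3 to align 4 for id
id at 60 (size 4, align 4) → ends 64
y at 64 (size 8, align 8) → ends 72
vx at 72 (size 8, align 8) → ends 80
total 80 bytes, alignment 8

80 bytes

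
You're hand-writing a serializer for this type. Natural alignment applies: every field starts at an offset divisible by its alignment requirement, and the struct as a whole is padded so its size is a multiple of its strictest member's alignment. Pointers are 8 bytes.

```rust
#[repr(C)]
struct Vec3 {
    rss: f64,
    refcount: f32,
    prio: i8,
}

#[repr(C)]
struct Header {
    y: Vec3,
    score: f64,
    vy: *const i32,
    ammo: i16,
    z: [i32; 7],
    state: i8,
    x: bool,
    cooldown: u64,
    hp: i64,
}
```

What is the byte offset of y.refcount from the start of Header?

8

Vec3: rss at 0 (size 8, align 8) → ends 8; refcount at 8 (size 4, align 4) → ends 12; prio at 12 (size 1, align 1) → ends 13; tail pad 3 to reach multiple of 8; total 16 bytes, alignment 8
y at 0 (size 16, align 8) → ends 16
within Vec3: refcount at 8
0 + 8 = 8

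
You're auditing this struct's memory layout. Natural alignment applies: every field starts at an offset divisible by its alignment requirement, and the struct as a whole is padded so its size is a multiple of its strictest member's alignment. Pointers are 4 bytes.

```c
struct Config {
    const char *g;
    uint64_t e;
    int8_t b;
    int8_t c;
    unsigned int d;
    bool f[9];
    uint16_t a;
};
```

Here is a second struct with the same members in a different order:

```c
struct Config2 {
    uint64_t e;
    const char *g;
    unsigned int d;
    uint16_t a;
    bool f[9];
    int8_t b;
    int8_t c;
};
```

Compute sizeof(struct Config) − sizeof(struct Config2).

8

0..4  g  (4B, 4-aligned)
4..8  -- padding (4B)
8..16  e  (8B, 8-aligned)
16..17  b  (1B, 1-aligned)
17..18  c  (1B, 1-aligned)
18..20  -- padding (2B)
20..24  d  (4B, 4-aligned)
24..33  f  (9B, 1-aligned)
33..34  -- padding (1B)
34..36  a  (2B, 2-aligned)
36..40  -- tail padding (4B)
sizeof = 40, alignof = 8
— Config2 —
0..8  e  (8B, 8-aligned)
8..12  g  (4B, 4-aligned)
12..16  d  (4B, 4-aligned)
16..18  a  (2B, 2-aligned)
18..27  f  (9B, 1-aligned)
27..28  b  (1B, 1-aligned)
28..29  c  (1B, 1-aligned)
29..32  -- tail padding (3B)
sizeof = 32, alignof = 8
40 − 32 = 8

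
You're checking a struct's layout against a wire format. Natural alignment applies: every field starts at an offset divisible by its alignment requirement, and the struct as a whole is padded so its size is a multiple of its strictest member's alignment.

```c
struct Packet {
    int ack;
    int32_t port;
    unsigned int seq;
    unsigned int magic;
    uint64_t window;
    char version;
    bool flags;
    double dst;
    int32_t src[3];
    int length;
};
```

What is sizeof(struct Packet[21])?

1176

0..4  ack  (4B, 4-aligned)
4..8  port  (4B, 4-aligned)
8..12  seq  (4B, 4-aligned)
12..16  magic  (4B, 4-aligned)
16..24  window  (8B, 8-aligned)
24..25  version  (1B, 1-aligned)
25..26  flags  (1B, 1-aligned)
26..32  -- padding (6B)
32..40  dst  (8B, 8-aligned)
40..52  src  (12B, 4-aligned)
52..56  length  (4B, 4-aligned)
sizeof = 56, alignof = 8
array of 21: 21 × 56 = 1176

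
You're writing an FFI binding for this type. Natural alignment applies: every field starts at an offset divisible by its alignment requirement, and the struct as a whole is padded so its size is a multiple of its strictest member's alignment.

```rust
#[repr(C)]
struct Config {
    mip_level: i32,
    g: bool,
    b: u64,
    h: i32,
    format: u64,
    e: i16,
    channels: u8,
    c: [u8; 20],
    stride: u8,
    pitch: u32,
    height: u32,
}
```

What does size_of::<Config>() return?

64

mip_level at 0 (size 4, align 4) → ends 4
g at 4 (size 1, align 1) → ends 5
pad 3 to align 8 for b
b at 8 (size 8, align 8) → ends 16
h at 16 (size 4, align 4) → ends 20
pad 4 to align 8 for format
format at 24 (size 8, align 8) → ends 32
e at 32 (size 2, align 2) → ends 34
channels at 34 (size 1, align 1) → ends 35
c at 35 (size 20, align 1) → ends 55
stride at 55 (size 1, align 1) → ends 56
pitch at 56 (size 4, align 4) → ends 60
height at 60 (size 4, align 4) → ends 64
total 64 bytes, alignment 8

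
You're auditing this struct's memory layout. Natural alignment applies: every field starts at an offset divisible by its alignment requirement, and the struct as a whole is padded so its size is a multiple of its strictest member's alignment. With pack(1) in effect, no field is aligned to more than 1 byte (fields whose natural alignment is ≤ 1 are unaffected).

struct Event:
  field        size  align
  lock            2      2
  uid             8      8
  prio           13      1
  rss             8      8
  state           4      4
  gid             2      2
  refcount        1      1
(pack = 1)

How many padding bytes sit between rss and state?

0..2  lock  (2B, 1-aligned)
2..10  uid  (8B, 1-aligned)
10..23  prio  (13B, 1-aligned)
23..31  rss  (8B, 1-aligned)
31..35  state  (4B, 1-aligned)

0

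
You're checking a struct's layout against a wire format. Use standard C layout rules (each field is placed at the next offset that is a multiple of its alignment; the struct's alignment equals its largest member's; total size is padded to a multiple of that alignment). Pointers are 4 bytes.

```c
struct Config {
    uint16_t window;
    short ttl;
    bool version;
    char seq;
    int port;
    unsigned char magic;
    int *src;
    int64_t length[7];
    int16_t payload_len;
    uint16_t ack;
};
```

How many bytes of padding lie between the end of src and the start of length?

4

window at 0 (size 2, align 2) → ends 2
ttl at 2 (size 2, align 2) → ends 4
version at 4 (size 1, align 1) → ends 5
seq at 5 (size 1, align 1) → ends 6
pad 2 to align 4 for port
port at 8 (size 4, align 4) → ends 12
magic at 12 (size 1, align 1) → ends 13
pad 3 to align 4 for src
src at 16 (size 4, align 4) → ends 20
pad 4 to align 8 for length
length at 24 (size 56, align 8) → ends 80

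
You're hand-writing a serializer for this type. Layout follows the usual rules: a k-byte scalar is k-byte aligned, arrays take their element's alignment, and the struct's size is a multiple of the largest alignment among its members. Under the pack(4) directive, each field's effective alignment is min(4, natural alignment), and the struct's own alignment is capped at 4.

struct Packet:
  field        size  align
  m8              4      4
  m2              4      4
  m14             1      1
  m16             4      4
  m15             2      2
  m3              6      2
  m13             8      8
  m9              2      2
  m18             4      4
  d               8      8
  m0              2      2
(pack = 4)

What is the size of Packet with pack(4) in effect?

52

@0: m8 [4B, align 4] → 4
@4: m2 [4B, align 4] → 8
@8: m14 [1B, align 1] → 9
+3 pad (align 4)
@12: m16 [4B, align 4] → 16
@16: m15 [2B, align 2] → 18
@18: m3 [6B, align 2] → 24
@24: m13 [8B, align 4] → 32
@32: m9 [2B, align 2] → 34
+2 pad (align 4)
@36: m18 [4B, align 4] → 40
@40: d [8B, align 4] → 48
@48: m0 [2B, align 2] → 50
+2 tail pad (align 4)
size 52, align 4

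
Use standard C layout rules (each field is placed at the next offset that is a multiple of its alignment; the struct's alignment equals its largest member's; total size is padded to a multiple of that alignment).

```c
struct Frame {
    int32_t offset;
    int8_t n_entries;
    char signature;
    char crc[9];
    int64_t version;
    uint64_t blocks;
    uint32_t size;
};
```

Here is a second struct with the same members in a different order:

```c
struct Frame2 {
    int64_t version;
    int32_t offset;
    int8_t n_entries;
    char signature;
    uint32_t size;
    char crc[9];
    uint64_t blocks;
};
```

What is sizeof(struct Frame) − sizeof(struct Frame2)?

0

0..4  offset  (4B, 4-aligned)
4..5  n_entries  (1B, 1-aligned)
5..6  signature  (1B, 1-aligned)
6..15  crc  (9B, 1-aligned)
15..16  -- padding (1B)
16..24  version  (8B, 8-aligned)
24..32  blocks  (8B, 8-aligned)
32..36  size  (4B, 4-aligned)
36..40  -- tail padding (4B)
sizeof = 40, alignof = 8
— Frame2 —
0..8  version  (8B, 8-aligned)
8..12  offset  (4B, 4-aligned)
12..13  n_entries  (1B, 1-aligned)
13..14  signature  (1B, 1-aligned)
14..16  -- padding (2B)
16..20  size  (4B, 4-aligned)
20..29  crc  (9B, 1-aligned)
29..32  -- padding (3B)
32..40  blocks  (8B, 8-aligned)
sizeof = 40, alignof = 8
40 − 40 = 0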